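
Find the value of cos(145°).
cos(145°) = -0.8192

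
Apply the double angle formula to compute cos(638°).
cos(638°) = cos²319° - sin²319° = 0.1392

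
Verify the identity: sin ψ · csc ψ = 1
LHS = sin ψ · (1/sin ψ) = 1 = RHS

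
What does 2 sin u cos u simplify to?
2 sin u cos u = sin(2u) (using Double angle)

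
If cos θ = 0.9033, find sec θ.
sec θ = 1/cos θ = 1.107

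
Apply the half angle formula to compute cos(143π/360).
cos(143π/360) = √((1 + cos 143π/180)/2) = 0.3173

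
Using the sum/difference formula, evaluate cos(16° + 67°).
cos(16° + 67°) = cos 16° cos 67° - sin 16° sin 67° = 0.1219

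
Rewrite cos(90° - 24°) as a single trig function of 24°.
cos(90° - 24°) = sin(24°)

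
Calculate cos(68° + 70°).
cos(68° + 70°) = cos 68° cos 70° - sin 68° sin 70° = -0.7431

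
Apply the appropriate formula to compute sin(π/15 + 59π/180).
sin(π/15 + 59π/180) = sin π/15 cos 59π/180 + cos π/15 sin 59π/180 = 0.9455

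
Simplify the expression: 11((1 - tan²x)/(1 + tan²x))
11((1 - tan²x)/(1 + tan²x)) = 11(cos(2x)) (using Double angle)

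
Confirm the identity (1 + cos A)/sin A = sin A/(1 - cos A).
RHS = sin A(1 + cos A) / ((1 - cos A)(1 + cos A)) = sin A(1 + cos A) / (1 - cos²A) = sin A(1 + cos A) / sin²A = (1 + cos A)/sin A = LHS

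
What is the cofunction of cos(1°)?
cos(1°) = sin(90° - 1°) = sin(89°)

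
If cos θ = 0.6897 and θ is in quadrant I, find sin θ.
sin θ = 0.7241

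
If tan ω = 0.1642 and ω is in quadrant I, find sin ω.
sin ω = 0.162 (using tan²ω + 1 = sec²ω)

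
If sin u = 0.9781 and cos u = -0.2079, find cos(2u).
cos(2u) = cos²u - sin²u = -0.9135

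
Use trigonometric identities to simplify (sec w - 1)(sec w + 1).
(sec w - 1)(sec w + 1) = tan²w (using Diff. of squares)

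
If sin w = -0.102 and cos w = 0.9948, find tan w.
tan w = sin w / cos w = -0.1025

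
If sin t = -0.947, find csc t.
csc t = 1/sin t = -1.056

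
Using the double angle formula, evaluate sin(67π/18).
sin(67π/18) = 2 sin 67π/36 cos 67π/36 = -0.766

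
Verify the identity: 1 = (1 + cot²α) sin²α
RHS = csc²α · sin²α = (1/sin²α) · sin²α = 1 = LHS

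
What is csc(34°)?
csc(34°) = 1.788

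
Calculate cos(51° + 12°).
cos(51° + 12°) = cos 51° cos 12° - sin 51° sin 12° = 0.454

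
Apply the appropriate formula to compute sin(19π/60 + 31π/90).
sin(19π/60 + 31π/90) = sin 19π/60 cos 31π/90 + cos 19π/60 sin 31π/90 = 0.8746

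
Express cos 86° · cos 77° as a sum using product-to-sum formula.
cos 86° cos 77° = (1/2)[cos(86°-77°) + cos(86°+77°)]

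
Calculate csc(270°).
csc(270°) = -1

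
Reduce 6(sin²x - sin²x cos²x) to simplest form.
6(sin²x - sin²x cos²x) = 6(sin⁴x) (using Factoring)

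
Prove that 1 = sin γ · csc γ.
RHS = sin γ · (1/sin γ) = 1 = LHS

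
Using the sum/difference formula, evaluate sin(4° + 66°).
sin(4° + 66°) = sin 4° cos 66° + cos 4° sin 66° = 0.9397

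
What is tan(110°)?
tan(110°) = -2.747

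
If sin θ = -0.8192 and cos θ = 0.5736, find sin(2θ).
sin(2θ) = 2 sin θ cos θ = -0.9398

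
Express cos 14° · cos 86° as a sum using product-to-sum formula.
cos 14° cos 86° = (1/2)[cos(14°-86°) + cos(14°+86°)]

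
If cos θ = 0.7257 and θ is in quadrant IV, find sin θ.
sin θ = -0.688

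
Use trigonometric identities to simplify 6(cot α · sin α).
6(cot α · sin α) = 6(cos α) (using Quotient identity)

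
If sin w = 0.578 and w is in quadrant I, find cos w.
cos w = 0.816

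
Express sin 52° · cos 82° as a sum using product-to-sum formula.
sin 52° cos 82° = (1/2)[sin(52°+82°) + sin(52°-82°)]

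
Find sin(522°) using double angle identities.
sin(522°) = 2 sin 261° cos 261° = 0.309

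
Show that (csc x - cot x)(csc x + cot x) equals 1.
LHS = csc²x - cot²x = (1 + cot²x) - cot²x = 1 = RHS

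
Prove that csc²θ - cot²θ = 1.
LHS = 1/sin²θ - cos²θ/sin²θ = (1 - cos²θ)/sin²θ = sin²θ/sin²θ = 1 = RHS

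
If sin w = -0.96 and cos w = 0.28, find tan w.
tan w = sin w / cos w = -3.429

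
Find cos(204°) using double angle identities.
cos(204°) = cos²102° - sin²102° = -0.9135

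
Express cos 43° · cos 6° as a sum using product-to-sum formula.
cos 43° cos 6° = (1/2)[cos(43°-6°) + cos(43°+6°)]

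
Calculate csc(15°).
csc(15°) = 3.864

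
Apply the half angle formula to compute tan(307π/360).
tan(307π/360) = sin 307π/180 / (1 + cos 307π/180) = -0.4986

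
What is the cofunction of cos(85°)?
cos(85°) = sin(90° - 85°) = sin(5°)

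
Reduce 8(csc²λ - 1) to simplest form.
8(csc²λ - 1) = 8(cot²λ) (using Pythagorean identity)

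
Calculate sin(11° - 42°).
sin(11° - 42°) = sin 11° cos 42° - cos 11° sin 42° = -0.515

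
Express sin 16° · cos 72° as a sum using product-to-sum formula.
sin 16° cos 72° = (1/2)[sin(16°+72°) + sin(16°-72°)]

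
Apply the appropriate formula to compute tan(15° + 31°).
tan(15° + 31°) = (tan 15° + tan 31°)/(1 - tan 15° tan 31°) = 1.036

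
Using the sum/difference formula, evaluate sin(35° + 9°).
sin(35° + 9°) = sin 35° cos 9° + cos 35° sin 9° = 0.6947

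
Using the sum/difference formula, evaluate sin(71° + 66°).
sin(71° + 66°) = sin 71° cos 66° + cos 71° sin 66° = 0.682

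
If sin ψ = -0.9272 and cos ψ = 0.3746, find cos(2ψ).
cos(2ψ) = cos²ψ - sin²ψ = -0.7194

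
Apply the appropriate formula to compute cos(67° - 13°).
cos(67° - 13°) = cos 67° cos 13° + sin 67° sin 13° = 0.5878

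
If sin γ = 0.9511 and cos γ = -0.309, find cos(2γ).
cos(2γ) = cos²γ - sin²γ = -0.8091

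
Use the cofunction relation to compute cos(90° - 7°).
cos(90° - 7°) = sin(7°) = 0.1219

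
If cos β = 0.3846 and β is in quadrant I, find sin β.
sin β = 0.9231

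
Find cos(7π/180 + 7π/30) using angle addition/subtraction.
cos(7π/180 + 7π/30) = cos 7π/180 cos 7π/30 - sin 7π/180 sin 7π/30 = 0.6561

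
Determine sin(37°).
sin(37°) = 0.6018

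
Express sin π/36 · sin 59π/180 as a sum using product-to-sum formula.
sin π/36 sin 59π/180 = (1/2)[cos(π/36-59π/180) - cos(π/36+59π/180)]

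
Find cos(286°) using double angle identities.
cos(286°) = cos²143° - sin²143° = 0.2756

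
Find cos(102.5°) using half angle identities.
cos(102.5°) = -√((1 + cos 205°)/2) = -0.2164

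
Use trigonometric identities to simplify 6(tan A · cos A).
6(tan A · cos A) = 6(sin A) (using Quotient identity)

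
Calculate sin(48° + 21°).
sin(48° + 21°) = sin 48° cos 21° + cos 48° sin 21° = 0.9336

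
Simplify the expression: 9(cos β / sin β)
9(cos β / sin β) = 9(cot β) (using Quotient identity)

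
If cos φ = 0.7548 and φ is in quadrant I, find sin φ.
sin φ = 0.656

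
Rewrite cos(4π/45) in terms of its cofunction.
cos(4π/45) = sin(π/2 - 4π/45) = sin(37π/90)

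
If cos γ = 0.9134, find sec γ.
sec γ = 1/cos γ = 1.095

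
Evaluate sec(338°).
sec(338°) = 1.079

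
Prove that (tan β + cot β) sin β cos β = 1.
LHS = (sin β/cos β + cos β/sin β) sin β cos β = ((sin²β + cos²β)/(sin β cos β)) · sin β cos β = sin²β + cos²β = 1 = RHS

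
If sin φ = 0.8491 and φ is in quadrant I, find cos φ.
cos φ = 0.5282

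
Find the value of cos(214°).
cos(214°) = -0.829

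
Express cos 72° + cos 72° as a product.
cos 72° + cos 72° = 2 cos(72°) cos(0°)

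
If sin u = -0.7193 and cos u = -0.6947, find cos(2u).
cos(2u) = cos²u - sin²u = -0.03478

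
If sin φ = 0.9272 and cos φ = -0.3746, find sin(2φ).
sin(2φ) = 2 sin φ cos φ = -0.6947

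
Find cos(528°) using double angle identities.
cos(528°) = cos²264° - sin²264° = -0.9781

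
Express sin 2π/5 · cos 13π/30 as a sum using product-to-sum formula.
sin 2π/5 cos 13π/30 = (1/2)[sin(2π/5+13π/30) + sin(2π/5-13π/30)]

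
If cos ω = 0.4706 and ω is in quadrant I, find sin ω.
sin ω = 0.8823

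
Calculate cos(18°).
cos(18°) = 0.9511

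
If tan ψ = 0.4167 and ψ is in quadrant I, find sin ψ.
sin ψ = 0.3846 (using tan²ψ + 1 = sec²ψ)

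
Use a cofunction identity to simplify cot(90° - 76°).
cot(90° - 76°) = tan(76°)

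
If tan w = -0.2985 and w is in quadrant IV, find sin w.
sin w = -0.286 (using tan²w + 1 = sec²w)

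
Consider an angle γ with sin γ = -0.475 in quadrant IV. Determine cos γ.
cos γ = √(1 - sin²γ) = 0.88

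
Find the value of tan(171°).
tan(171°) = -0.1584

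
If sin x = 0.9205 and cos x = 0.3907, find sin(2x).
sin(2x) = 2 sin x cos x = 0.7193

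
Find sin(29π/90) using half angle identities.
sin(29π/90) = √((1 - cos 29π/45)/2) = 0.848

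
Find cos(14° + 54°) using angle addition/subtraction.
cos(14° + 54°) = cos 14° cos 54° - sin 14° sin 54° = 0.3746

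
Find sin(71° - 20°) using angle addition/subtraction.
sin(71° - 20°) = sin 71° cos 20° - cos 71° sin 20° = 0.7771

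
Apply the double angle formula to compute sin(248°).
sin(248°) = 2 sin 124° cos 124° = -0.9272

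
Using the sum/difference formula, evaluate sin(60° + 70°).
sin(60° + 70°) = sin 60° cos 70° + cos 60° sin 70° = 0.766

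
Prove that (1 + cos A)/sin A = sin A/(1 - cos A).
RHS = sin A(1 + cos A) / ((1 - cos A)(1 + cos A)) = sin A(1 + cos A) / (1 - cos²A) = sin A(1 + cos A) / sin²A = (1 + cos A)/sin A = LHS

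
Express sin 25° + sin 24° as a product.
sin 25° + sin 24° = 2 sin(24.5°) cos(0.5°)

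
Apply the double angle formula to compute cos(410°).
cos(410°) = cos²205° - sin²205° = 0.6428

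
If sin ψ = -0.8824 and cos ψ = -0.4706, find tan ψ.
tan ψ = sin ψ / cos ψ = 1.875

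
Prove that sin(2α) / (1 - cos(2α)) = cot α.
LHS = 2 sin α cos α / (2sin²α) = cos α/sin α = cot α = RHS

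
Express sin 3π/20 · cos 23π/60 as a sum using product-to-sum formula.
sin 3π/20 cos 23π/60 = (1/2)[sin(3π/20+23π/60) + sin(3π/20-23π/60)]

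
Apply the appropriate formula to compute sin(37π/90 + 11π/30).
sin(37π/90 + 11π/30) = sin 37π/90 cos 11π/30 + cos 37π/90 sin 11π/30 = 0.6428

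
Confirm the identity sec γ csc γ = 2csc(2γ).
RHS = 2/sin(2γ) = 2/(2 sin γ cos γ) = 1/(sin γ cos γ) = (1/cos γ)(1/sin γ) = sec γ csc γ = LHS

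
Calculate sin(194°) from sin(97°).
sin(194°) = 2 sin 97° cos 97° = -0.2419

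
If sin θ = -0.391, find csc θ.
csc θ = 1/sin θ = -2.558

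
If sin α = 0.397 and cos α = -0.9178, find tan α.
tan α = sin α / cos α = -0.4326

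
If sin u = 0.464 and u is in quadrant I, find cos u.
cos u = 0.8858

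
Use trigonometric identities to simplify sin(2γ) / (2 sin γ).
sin(2γ) / (2 sin γ) = cos γ (using Double angle)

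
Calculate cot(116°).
cot(116°) = -0.4877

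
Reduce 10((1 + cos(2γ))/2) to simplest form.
10((1 + cos(2γ))/2) = 10(cos²γ) (using Power reduction)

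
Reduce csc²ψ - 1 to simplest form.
csc²ψ - 1 = cot²ψ (using Pythagorean identity)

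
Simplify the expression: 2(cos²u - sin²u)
2(cos²u - sin²u) = 2(cos(2u)) (using Double angle)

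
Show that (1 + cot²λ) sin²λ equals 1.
LHS = csc²λ · sin²λ = (1/sin²λ) · sin²λ = 1 = RHS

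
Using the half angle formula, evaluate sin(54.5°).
sin(54.5°) = √((1 - cos 109°)/2) = 0.8141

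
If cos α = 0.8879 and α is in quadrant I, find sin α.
sin α = 0.46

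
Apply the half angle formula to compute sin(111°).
sin(111°) = √((1 - cos 222°)/2) = 0.9336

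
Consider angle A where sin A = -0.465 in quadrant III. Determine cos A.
cos A = ±√(1 - sin²A) = -0.8853 (negative in QIII)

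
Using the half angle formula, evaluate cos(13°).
cos(13°) = √((1 + cos 26°)/2) = 0.9744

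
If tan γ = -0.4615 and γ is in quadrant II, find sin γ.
sin γ = 0.419 (using tan²γ + 1 = sec²γ)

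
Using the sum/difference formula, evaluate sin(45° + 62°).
sin(45° + 62°) = sin 45° cos 62° + cos 45° sin 62° = 0.9563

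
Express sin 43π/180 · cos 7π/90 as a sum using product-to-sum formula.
sin 43π/180 cos 7π/90 = (1/2)[sin(43π/180+7π/90) + sin(43π/180-7π/90)]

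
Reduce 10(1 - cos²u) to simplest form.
10(1 - cos²u) = 10(sin²u) (using Pythagorean identity)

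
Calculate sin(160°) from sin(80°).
sin(160°) = 2 sin 80° cos 80° = 0.342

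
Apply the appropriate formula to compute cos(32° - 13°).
cos(32° - 13°) = cos 32° cos 13° + sin 32° sin 13° = 0.9455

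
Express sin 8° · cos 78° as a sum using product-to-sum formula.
sin 8° cos 78° = (1/2)[sin(8°+78°) + sin(8°-78°)]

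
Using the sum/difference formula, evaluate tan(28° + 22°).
tan(28° + 22°) = (tan 28° + tan 22°)/(1 - tan 28° tan 22°) = 1.192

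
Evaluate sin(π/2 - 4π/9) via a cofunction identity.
sin(π/2 - 4π/9) = cos(4π/9) = 0.1736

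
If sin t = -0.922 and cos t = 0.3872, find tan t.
tan t = sin t / cos t = -2.381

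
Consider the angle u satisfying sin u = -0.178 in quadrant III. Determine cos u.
cos u = ±√(1 - sin²u) = -0.984 (negative in QIII)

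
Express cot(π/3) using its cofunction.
cot(π/3) = tan(π/2 - π/3) = tan(π/6)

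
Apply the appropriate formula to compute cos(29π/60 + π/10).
cos(29π/60 + π/10) = cos 29π/60 cos π/10 - sin 29π/60 sin π/10 = -(√6-√2)/4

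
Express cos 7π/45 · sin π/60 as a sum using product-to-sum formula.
cos 7π/45 sin π/60 = (1/2)[sin(7π/45+π/60) - sin(7π/45-π/60)]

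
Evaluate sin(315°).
sin(315°) = -√2/2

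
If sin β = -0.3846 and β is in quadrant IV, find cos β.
cos β = 0.9231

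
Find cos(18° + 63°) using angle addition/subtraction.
cos(18° + 63°) = cos 18° cos 63° - sin 18° sin 63° = 0.1564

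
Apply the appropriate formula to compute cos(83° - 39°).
cos(83° - 39°) = cos 83° cos 39° + sin 83° sin 39° = 0.7193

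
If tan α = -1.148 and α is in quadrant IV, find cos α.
cos α = 0.6568 (using tan²α + 1 = sec²α)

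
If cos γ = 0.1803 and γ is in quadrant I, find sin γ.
sin γ = 0.9836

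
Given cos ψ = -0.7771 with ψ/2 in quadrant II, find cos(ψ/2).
cos(ψ/2) = ±√((1 + cos ψ)/2); negative since ψ/2 ∈ QII, so cos(ψ/2) = -0.3338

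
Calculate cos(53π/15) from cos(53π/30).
cos(53π/15) = 2cos²53π/30 - 1 = 0.1045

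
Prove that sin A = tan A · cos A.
RHS = (sin A/cos A) · cos A = sin A = LHS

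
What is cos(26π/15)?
cos(26π/15) = 0.6691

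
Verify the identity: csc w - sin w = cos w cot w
LHS = 1/sin w - sin w = (1 - sin²w)/sin w = cos²w/sin w = cos w · (cos w/sin w) = cos w cot w = RHS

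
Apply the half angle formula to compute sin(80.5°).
sin(80.5°) = √((1 - cos 161°)/2) = 0.9863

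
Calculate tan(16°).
tan(16°) = 0.2867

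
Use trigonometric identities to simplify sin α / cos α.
sin α / cos α = tan α (using Quotient identity)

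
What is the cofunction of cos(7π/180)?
cos(7π/180) = sin(π/2 - 7π/180) = sin(83π/180)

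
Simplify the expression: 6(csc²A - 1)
6(csc²A - 1) = 6(cot²A) (using Pythagorean identity)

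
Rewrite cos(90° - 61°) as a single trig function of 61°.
cos(90° - 61°) = sin(61°)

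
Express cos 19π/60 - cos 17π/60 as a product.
cos 19π/60 - cos 17π/60 = -2 sin(3π/10) sin(π/60)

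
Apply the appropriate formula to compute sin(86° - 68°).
sin(86° - 68°) = sin 86° cos 68° - cos 86° sin 68° = 0.309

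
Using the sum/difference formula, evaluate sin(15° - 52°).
sin(15° - 52°) = sin 15° cos 52° - cos 15° sin 52° = -0.6018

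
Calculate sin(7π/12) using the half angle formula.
sin(7π/12) = √((1 - cos 7π/6)/2) = (√6+√2)/4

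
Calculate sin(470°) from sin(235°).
sin(470°) = 2 sin 235° cos 235° = 0.9397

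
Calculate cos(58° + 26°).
cos(58° + 26°) = cos 58° cos 26° - sin 58° sin 26° = 0.1045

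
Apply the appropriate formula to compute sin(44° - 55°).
sin(44° - 55°) = sin 44° cos 55° - cos 44° sin 55° = -0.1908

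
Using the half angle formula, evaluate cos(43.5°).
cos(43.5°) = √((1 + cos 87°)/2) = 0.7254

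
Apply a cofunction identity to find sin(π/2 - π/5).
sin(π/2 - π/5) = cos(π/5) = 0.809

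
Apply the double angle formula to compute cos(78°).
cos(78°) = cos²39° - sin²39° = 0.2079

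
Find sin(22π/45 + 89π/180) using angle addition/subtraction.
sin(22π/45 + 89π/180) = sin 22π/45 cos 89π/180 + cos 22π/45 sin 89π/180 = 0.05234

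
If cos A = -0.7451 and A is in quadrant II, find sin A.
sin A = 0.667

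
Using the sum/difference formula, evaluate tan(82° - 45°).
tan(82° - 45°) = (tan 82° - tan 45°)/(1 + tan 82° tan 45°) = 0.7536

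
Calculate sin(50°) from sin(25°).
sin(50°) = 2 sin 25° cos 25° = 0.766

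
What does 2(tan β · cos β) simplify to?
2(tan β · cos β) = 2(sin β) (using Quotient identity)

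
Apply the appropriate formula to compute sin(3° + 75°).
sin(3° + 75°) = sin 3° cos 75° + cos 3° sin 75° = 0.9781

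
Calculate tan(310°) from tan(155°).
tan(310°) = 2 tan 155° / (1 - tan²155°) = -1.192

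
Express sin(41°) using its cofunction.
sin(41°) = cos(90° - 41°) = cos(49°)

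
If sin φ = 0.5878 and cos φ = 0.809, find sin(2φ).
sin(2φ) = 2 sin φ cos φ = 0.9511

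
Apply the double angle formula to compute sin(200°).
sin(200°) = 2 sin 100° cos 100° = -0.342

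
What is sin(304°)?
sin(304°) = -0.829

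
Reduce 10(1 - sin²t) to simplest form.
10(1 - sin²t) = 10(cos²t) (using Pythagorean identity)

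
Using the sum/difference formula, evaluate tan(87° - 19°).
tan(87° - 19°) = (tan 87° - tan 19°)/(1 + tan 87° tan 19°) = 2.475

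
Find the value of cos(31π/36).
cos(31π/36) = -0.9063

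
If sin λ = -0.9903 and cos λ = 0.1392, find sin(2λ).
sin(2λ) = 2 sin λ cos λ = -0.2757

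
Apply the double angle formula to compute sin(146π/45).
sin(146π/45) = 2 sin 73π/45 cos 73π/45 = -0.6947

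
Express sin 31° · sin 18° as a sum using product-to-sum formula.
sin 31° sin 18° = (1/2)[cos(31°-18°) - cos(31°+18°)]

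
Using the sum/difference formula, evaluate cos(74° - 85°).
cos(74° - 85°) = cos 74° cos 85° + sin 74° sin 85° = 0.9816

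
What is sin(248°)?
sin(248°) = -0.9272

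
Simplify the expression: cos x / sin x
cos x / sin x = cot x (using Quotient identity)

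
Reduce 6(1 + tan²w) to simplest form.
6(1 + tan²w) = 6(sec²w) (using Pythagorean identity)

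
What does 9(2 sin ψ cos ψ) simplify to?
9(2 sin ψ cos ψ) = 9(sin(2ψ)) (using Double angle)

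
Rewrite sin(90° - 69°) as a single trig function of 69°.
sin(90° - 69°) = cos(69°)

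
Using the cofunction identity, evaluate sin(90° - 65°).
sin(90° - 65°) = cos(65°) = 0.4226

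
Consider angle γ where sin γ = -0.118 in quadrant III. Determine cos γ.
cos γ = ±√(1 - sin²γ) = -0.993 (negative in QIII)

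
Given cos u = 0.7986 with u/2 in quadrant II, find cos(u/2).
cos(u/2) = ±√((1 + cos u)/2); negative since u/2 ∈ QII, so cos(u/2) = -0.9483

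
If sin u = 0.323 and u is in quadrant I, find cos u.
cos u = 0.9464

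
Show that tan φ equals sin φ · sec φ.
RHS = sin φ · (1/cos φ) = sin φ/cos φ = tan φ = LHS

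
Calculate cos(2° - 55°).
cos(2° - 55°) = cos 2° cos 55° + sin 2° sin 55° = 0.6018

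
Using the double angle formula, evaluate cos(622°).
cos(622°) = cos²311° - sin²311° = -0.1392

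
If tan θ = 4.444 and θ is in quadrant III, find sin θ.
sin θ = -0.9756 (using tan²θ + 1 = sec²θ)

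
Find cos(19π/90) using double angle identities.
cos(19π/90) = 1 - 2sin²19π/180 = 0.788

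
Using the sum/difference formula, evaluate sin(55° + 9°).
sin(55° + 9°) = sin 55° cos 9° + cos 55° sin 9° = 0.8988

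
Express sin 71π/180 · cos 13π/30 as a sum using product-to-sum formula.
sin 71π/180 cos 13π/30 = (1/2)[sin(71π/180+13π/30) + sin(71π/180-13π/30)]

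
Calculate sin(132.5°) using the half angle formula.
sin(132.5°) = √((1 - cos 265°)/2) = 0.7373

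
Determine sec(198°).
sec(198°) = -1.051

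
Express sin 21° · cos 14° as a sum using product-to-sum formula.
sin 21° cos 14° = (1/2)[sin(21°+14°) + sin(21°-14°)]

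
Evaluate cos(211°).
cos(211°) = -0.8572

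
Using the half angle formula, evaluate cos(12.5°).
cos(12.5°) = √((1 + cos 25°)/2) = 0.9763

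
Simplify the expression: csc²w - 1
csc²w - 1 = cot²w (using Pythagorean identity)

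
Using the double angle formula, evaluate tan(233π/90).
tan(233π/90) = 2 tan 233π/180 / (1 - tan²233π/180) = -3.487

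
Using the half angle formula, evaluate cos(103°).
cos(103°) = -√((1 + cos 206°)/2) = -0.225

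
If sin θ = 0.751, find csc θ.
csc θ = 1/sin θ = 1.332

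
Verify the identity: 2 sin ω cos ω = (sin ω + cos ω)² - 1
RHS = sin²ω + 2 sin ω cos ω + cos²ω - 1 = (sin²ω + cos²ω) + 2 sin ω cos ω - 1 = 1 + 2 sin ω cos ω - 1 = 2 sin ω cos ω = LHS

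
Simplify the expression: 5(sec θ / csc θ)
5(sec θ / csc θ) = 5(tan θ) (using Reciprocal identities)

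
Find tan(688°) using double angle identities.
tan(688°) = 2 tan 344° / (1 - tan²344°) = -0.6249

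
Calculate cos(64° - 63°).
cos(64° - 63°) = cos 64° cos 63° + sin 64° sin 63° = 0.9998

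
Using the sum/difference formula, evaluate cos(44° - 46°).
cos(44° - 46°) = cos 44° cos 46° + sin 44° sin 46° = 0.9994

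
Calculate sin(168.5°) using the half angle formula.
sin(168.5°) = √((1 - cos 337°)/2) = 0.1994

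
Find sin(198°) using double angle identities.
sin(198°) = 2 sin 99° cos 99° = -0.309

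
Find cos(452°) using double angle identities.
cos(452°) = cos²226° - sin²226° = -0.0349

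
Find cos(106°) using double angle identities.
cos(106°) = 2cos²53° - 1 = -0.2756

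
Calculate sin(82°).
sin(82°) = 0.9903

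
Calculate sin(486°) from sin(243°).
sin(486°) = 2 sin 243° cos 243° = 0.809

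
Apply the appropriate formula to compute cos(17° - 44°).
cos(17° - 44°) = cos 17° cos 44° + sin 17° sin 44° = 0.891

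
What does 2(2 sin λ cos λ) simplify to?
2(2 sin λ cos λ) = 2(sin(2λ)) (using Double angle)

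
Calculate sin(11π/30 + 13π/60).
sin(11π/30 + 13π/60) = sin 11π/30 cos 13π/60 + cos 11π/30 sin 13π/60 = (√6+√2)/4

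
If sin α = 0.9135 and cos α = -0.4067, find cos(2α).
cos(2α) = cos²α - sin²α = -0.6691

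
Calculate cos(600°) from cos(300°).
cos(600°) = cos²300° - sin²300° = -1/2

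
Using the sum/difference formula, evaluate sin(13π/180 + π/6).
sin(13π/180 + π/6) = sin 13π/180 cos π/6 + cos 13π/180 sin π/6 = 0.682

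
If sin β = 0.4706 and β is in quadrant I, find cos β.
cos β = 0.8823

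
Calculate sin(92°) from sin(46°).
sin(92°) = 2 sin 46° cos 46° = 0.9994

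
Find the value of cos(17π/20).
cos(17π/20) = -0.891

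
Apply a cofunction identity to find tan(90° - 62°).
tan(90° - 62°) = cot(62°) = 0.5317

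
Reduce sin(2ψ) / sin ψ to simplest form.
sin(2ψ) / sin ψ = 2 cos ψ (using Double angle)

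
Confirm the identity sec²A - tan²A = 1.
LHS = 1/cos²A - sin²A/cos²A = (1 - sin²A)/cos²A = cos²A/cos²A = 1 = RHS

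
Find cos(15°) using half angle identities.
cos(15°) = √((1 + cos 30°)/2) = (√6+√2)/4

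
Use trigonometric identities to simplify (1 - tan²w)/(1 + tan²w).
(1 - tan²w)/(1 + tan²w) = cos(2w) (using Double angle)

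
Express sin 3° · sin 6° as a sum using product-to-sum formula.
sin 3° sin 6° = (1/2)[cos(3°-6°) - cos(3°+6°)]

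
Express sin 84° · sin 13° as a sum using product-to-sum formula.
sin 84° sin 13° = (1/2)[cos(84°-13°) - cos(84°+13°)]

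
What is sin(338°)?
sin(338°) = -0.3746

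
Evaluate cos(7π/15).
cos(7π/15) = 0.1045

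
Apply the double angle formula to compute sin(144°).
sin(144°) = 2 sin 72° cos 72° = 0.5878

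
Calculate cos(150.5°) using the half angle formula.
cos(150.5°) = -√((1 + cos 301°)/2) = -0.8704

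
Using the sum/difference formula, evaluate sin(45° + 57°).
sin(45° + 57°) = sin 45° cos 57° + cos 45° sin 57° = 0.9781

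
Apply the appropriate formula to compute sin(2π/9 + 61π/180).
sin(2π/9 + 61π/180) = sin 2π/9 cos 61π/180 + cos 2π/9 sin 61π/180 = 0.9816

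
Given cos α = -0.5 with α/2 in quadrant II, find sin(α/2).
sin(α/2) = ±√((1 - cos α)/2); positive since α/2 ∈ QII, so sin(α/2) = √3/2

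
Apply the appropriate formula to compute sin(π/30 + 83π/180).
sin(π/30 + 83π/180) = sin π/30 cos 83π/180 + cos π/30 sin 83π/180 = 0.9998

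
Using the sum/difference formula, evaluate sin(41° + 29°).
sin(41° + 29°) = sin 41° cos 29° + cos 41° sin 29° = 0.9397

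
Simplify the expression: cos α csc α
cos α csc α = cot α (using Reciprocal + quotient)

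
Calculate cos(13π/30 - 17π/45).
cos(13π/30 - 17π/45) = cos 13π/30 cos 17π/45 + sin 13π/30 sin 17π/45 = 0.9848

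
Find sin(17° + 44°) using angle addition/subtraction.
sin(17° + 44°) = sin 17° cos 44° + cos 17° sin 44° = 0.8746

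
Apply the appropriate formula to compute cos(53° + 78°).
cos(53° + 78°) = cos 53° cos 78° - sin 53° sin 78° = -0.6561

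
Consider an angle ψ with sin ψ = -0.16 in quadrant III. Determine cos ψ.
cos ψ = ±√(1 - sin²ψ) = -0.9871 (negative in QIII)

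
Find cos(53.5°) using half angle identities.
cos(53.5°) = √((1 + cos 107°)/2) = 0.5948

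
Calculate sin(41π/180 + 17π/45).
sin(41π/180 + 17π/45) = sin 41π/180 cos 17π/45 + cos 41π/180 sin 17π/45 = 0.9455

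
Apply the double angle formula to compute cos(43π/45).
cos(43π/45) = cos²43π/90 - sin²43π/90 = -0.9903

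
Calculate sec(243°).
sec(243°) = -2.203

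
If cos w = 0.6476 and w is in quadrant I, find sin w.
sin w = 0.762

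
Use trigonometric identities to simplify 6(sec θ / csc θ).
6(sec θ / csc θ) = 6(tan θ) (using Reciprocal identities)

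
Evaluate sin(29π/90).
sin(29π/90) = 0.848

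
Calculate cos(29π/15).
cos(29π/15) = 0.9781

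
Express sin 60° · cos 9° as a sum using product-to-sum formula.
sin 60° cos 9° = (1/2)[sin(60°+9°) + sin(60°-9°)]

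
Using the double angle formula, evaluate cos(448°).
cos(448°) = cos²224° - sin²224° = 0.0349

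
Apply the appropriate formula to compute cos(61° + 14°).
cos(61° + 14°) = cos 61° cos 14° - sin 61° sin 14° = (√6-√2)/4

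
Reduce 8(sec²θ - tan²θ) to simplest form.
8(sec²θ - tan²θ) = 8 (using Pythagorean identity)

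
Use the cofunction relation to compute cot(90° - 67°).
cot(90° - 67°) = tan(67°) = 2.356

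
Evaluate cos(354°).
cos(354°) = 0.9945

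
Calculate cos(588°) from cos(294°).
cos(588°) = cos²294° - sin²294° = -0.6691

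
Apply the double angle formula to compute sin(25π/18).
sin(25π/18) = 2 sin 25π/36 cos 25π/36 = -0.9397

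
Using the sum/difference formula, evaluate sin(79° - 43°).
sin(79° - 43°) = sin 79° cos 43° - cos 79° sin 43° = 0.5878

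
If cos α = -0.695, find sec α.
sec α = 1/cos α = -1.439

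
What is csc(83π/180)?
csc(83π/180) = 1.008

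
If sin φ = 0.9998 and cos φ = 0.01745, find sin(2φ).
sin(2φ) = 2 sin φ cos φ = 0.03489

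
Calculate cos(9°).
cos(9°) = 0.9877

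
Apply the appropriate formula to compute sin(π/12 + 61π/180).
sin(π/12 + 61π/180) = sin π/12 cos 61π/180 + cos π/12 sin 61π/180 = 0.9703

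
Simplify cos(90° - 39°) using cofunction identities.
cos(90° - 39°) = sin(39°)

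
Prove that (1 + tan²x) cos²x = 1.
LHS = sec²x · cos²x = (1/cos²x) · cos²x = 1 = RHS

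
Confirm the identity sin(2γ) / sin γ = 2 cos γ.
LHS = 2 sin γ cos γ / sin γ = 2 cos γ = RHS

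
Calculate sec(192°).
sec(192°) = -1.022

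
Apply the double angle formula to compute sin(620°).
sin(620°) = 2 sin 310° cos 310° = -0.9848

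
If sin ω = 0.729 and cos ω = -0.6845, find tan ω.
tan ω = sin ω / cos ω = -1.065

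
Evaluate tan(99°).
tan(99°) = -6.314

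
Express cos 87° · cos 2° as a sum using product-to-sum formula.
cos 87° cos 2° = (1/2)[cos(87°-2°) + cos(87°+2°)]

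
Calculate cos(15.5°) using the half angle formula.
cos(15.5°) = √((1 + cos 31°)/2) = 0.9636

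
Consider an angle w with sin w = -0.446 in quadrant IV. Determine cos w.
cos w = √(1 - sin²w) = 0.895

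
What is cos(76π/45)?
cos(76π/45) = 0.5592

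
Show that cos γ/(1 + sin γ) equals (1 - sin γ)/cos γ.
RHS = (1 - sin γ)(1 + sin γ) / (cos γ(1 + sin γ)) = (1 - sin²γ) / (cos γ(1 + sin γ)) = cos²γ / (cos γ(1 + sin γ)) = cos γ/(1 + sin γ) = LHS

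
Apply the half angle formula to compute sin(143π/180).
sin(143π/180) = √((1 - cos 143π/90)/2) = 0.6018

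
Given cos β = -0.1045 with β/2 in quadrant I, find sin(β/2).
sin(β/2) = ±√((1 - cos β)/2); positive since β/2 ∈ QI, so sin(β/2) = 0.7431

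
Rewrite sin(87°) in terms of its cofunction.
sin(87°) = cos(90° - 87°) = cos(3°)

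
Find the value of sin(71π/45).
sin(71π/45) = -0.9703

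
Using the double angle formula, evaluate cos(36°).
cos(36°) = cos²18° - sin²18° = 0.809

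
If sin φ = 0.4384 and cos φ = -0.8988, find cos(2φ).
cos(2φ) = cos²φ - sin²φ = 0.6156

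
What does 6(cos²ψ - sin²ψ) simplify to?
6(cos²ψ - sin²ψ) = 6(cos(2ψ)) (using Double angle)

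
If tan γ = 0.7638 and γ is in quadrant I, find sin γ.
sin γ = 0.607 (using tan²γ + 1 = sec²γ)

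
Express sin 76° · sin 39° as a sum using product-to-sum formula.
sin 76° sin 39° = (1/2)[cos(76°-39°) - cos(76°+39°)]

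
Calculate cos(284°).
cos(284°) = 0.2419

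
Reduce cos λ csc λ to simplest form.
cos λ csc λ = cot λ (using Reciprocal + quotient)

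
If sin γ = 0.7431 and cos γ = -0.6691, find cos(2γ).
cos(2γ) = cos²γ - sin²γ = -0.1045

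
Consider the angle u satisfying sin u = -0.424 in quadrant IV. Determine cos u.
cos u = √(1 - sin²u) = 0.9057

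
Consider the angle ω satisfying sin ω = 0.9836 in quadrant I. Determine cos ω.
cos ω = √(1 - sin²ω) = 0.1804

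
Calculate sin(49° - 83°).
sin(49° - 83°) = sin 49° cos 83° - cos 49° sin 83° = -0.5592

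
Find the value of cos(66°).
cos(66°) = 0.4067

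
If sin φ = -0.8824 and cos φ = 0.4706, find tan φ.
tan φ = sin φ / cos φ = -1.875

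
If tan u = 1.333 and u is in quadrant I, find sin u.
sin u = 0.7999 (using tan²u + 1 = sec²u)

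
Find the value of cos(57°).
cos(57°) = 0.5446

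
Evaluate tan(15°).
tan(15°) = 2-√3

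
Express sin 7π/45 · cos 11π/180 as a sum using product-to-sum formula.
sin 7π/45 cos 11π/180 = (1/2)[sin(7π/45+11π/180) + sin(7π/45-11π/180)]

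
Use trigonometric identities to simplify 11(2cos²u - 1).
11(2cos²u - 1) = 11(cos(2u)) (using Double angle)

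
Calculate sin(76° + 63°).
sin(76° + 63°) = sin 76° cos 63° + cos 76° sin 63° = 0.6561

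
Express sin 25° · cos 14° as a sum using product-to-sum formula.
sin 25° cos 14° = (1/2)[sin(25°+14°) + sin(25°-14°)]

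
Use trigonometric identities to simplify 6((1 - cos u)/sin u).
6((1 - cos u)/sin u) = 6(tan(u/2)) (using Half angle)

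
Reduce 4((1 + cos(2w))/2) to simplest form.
4((1 + cos(2w))/2) = 4(cos²w) (using Power reduction)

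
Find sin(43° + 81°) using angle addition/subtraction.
sin(43° + 81°) = sin 43° cos 81° + cos 43° sin 81° = 0.829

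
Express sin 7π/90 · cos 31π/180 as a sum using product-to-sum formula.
sin 7π/90 cos 31π/180 = (1/2)[sin(7π/90+31π/180) + sin(7π/90-31π/180)]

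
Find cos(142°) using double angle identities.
cos(142°) = cos²71° - sin²71° = -0.788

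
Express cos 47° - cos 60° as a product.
cos 47° - cos 60° = -2 sin(53.5°) sin(-6.5°)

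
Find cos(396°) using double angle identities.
cos(396°) = cos²198° - sin²198° = 0.809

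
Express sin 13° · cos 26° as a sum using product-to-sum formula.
sin 13° cos 26° = (1/2)[sin(13°+26°) + sin(13°-26°)]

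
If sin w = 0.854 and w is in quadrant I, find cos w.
cos w = 0.5203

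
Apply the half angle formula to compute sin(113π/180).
sin(113π/180) = √((1 - cos 113π/90)/2) = 0.9205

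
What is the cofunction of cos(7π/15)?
cos(7π/15) = sin(π/2 - 7π/15) = sin(π/30)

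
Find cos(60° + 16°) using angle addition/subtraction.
cos(60° + 16°) = cos 60° cos 16° - sin 60° sin 16° = 0.2419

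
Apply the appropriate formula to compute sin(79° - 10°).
sin(79° - 10°) = sin 79° cos 10° - cos 79° sin 10° = 0.9336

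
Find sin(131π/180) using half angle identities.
sin(131π/180) = √((1 - cos 131π/90)/2) = 0.7547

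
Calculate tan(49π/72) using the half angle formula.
tan(49π/72) = sin 49π/36 / (1 + cos 49π/36) = -1.57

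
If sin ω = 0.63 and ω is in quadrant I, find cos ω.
cos ω = 0.7766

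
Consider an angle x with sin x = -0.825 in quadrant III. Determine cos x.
cos x = ±√(1 - sin²x) = -0.5651 (negative in QIII)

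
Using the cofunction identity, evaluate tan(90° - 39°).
tan(90° - 39°) = cot(39°) = 1.235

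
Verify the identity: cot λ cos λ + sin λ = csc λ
LHS = cos²λ/sin λ + sin λ = (cos²λ + sin²λ)/sin λ = 1/sin λ = csc λ = RHS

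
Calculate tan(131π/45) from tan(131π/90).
tan(131π/45) = 2 tan 131π/90 / (1 - tan²131π/90) = -0.2867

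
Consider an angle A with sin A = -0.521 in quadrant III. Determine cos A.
cos A = ±√(1 - sin²A) = -0.8536 (negative in QIII)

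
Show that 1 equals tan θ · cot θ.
RHS = (sin θ/cos θ) · (cos θ/sin θ) = 1 = LHS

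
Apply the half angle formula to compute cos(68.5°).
cos(68.5°) = √((1 + cos 137°)/2) = 0.3665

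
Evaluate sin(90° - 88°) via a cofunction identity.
sin(90° - 88°) = cos(88°) = 0.0349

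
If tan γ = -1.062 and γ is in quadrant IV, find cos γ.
cos γ = 0.6855 (using tan²γ + 1 = sec²γ)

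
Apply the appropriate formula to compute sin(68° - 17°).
sin(68° - 17°) = sin 68° cos 17° - cos 68° sin 17° = 0.7771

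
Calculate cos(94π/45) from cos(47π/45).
cos(94π/45) = cos²47π/45 - sin²47π/45 = 0.9613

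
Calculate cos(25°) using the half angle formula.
cos(25°) = √((1 + cos 50°)/2) = 0.9063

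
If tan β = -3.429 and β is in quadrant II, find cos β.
cos β = -0.28 (using tan²β + 1 = sec²β)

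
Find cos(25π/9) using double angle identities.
cos(25π/9) = cos²25π/18 - sin²25π/18 = -0.766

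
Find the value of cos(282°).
cos(282°) = 0.2079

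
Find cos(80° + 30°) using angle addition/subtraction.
cos(80° + 30°) = cos 80° cos 30° - sin 80° sin 30° = -0.342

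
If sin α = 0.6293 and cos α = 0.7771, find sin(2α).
sin(2α) = 2 sin α cos α = 0.9781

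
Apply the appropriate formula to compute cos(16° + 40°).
cos(16° + 40°) = cos 16° cos 40° - sin 16° sin 40° = 0.5592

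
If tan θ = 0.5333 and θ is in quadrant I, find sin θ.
sin θ = 0.4706 (using tan²θ + 1 = sec²θ)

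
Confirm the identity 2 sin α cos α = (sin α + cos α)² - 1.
RHS = sin²α + 2 sin α cos α + cos²α - 1 = (sin²α + cos²α) + 2 sin α cos α - 1 = 1 + 2 sin α cos α - 1 = 2 sin α cos α = LHS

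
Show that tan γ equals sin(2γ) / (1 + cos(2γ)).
RHS = 2 sin γ cos γ / (2cos²γ) = sin γ/cos γ = tan γ = LHS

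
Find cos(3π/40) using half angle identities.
cos(3π/40) = √((1 + cos 3π/20)/2) = 0.9724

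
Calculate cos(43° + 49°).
cos(43° + 49°) = cos 43° cos 49° - sin 43° sin 49° = -0.0349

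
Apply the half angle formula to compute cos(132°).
cos(132°) = -√((1 + cos 264°)/2) = -0.6691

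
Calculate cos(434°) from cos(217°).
cos(434°) = cos²217° - sin²217° = 0.2756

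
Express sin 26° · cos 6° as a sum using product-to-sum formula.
sin 26° cos 6° = (1/2)[sin(26°+6°) + sin(26°-6°)]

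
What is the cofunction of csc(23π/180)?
csc(23π/180) = sec(π/2 - 23π/180) = sec(67π/180)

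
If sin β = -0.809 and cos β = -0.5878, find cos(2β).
cos(2β) = cos²β - sin²β = -0.309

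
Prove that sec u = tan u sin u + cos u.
RHS = sin²u/cos u + cos u = (sin²u + cos²u)/cos u = 1/cos u = sec u = LHS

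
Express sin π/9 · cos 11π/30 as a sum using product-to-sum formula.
sin π/9 cos 11π/30 = (1/2)[sin(π/9+11π/30) + sin(π/9-11π/30)]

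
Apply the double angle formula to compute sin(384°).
sin(384°) = 2 sin 192° cos 192° = 0.4067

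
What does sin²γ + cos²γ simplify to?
sin²γ + cos²γ = 1 (using Pythagorean identity)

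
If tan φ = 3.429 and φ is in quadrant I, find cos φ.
cos φ = 0.28 (using tan²φ + 1 = sec²φ)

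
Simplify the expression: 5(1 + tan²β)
5(1 + tan²β) = 5(sec²β) (using Pythagorean identity)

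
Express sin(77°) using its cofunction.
sin(77°) = cos(90° - 77°) = cos(13°)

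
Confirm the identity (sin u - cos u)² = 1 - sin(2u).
LHS = sin²u - 2 sin u cos u + cos²u = (sin²u + cos²u) - 2 sin u cos u = 1 - sin(2u) = RHS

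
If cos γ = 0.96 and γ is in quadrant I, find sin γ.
sin γ = 0.28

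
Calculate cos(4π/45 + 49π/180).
cos(4π/45 + 49π/180) = cos 4π/45 cos 49π/180 - sin 4π/45 sin 49π/180 = 0.4226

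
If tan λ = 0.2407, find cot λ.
cot λ = 1/tan λ = 4.155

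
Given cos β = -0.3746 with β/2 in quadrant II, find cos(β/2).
cos(β/2) = ±√((1 + cos β)/2); negative since β/2 ∈ QII, so cos(β/2) = -0.5592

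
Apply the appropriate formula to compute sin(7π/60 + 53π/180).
sin(7π/60 + 53π/180) = sin 7π/60 cos 53π/180 + cos 7π/60 sin 53π/180 = 0.9613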